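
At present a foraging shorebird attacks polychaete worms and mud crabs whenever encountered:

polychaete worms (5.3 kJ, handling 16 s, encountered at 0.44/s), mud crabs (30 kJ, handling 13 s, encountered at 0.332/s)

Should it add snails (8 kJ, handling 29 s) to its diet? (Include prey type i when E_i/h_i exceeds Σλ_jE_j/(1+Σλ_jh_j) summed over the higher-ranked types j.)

No

On polychaete worms and mud crabs alone, R = ΣλE/(1+Σλh) = 12.29/12.36 = 0.9948 kJ/s.
Profitability of snails: 8/29 = 0.2759 kJ/s.
Since 0.2759 < R, time spent handling snails is better spent searching.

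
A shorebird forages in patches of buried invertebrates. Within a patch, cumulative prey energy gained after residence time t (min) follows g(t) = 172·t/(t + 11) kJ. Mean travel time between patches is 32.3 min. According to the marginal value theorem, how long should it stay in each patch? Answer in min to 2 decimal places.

By the marginal value theorem, leave when the instantaneous gain rate g'(t) equals the habitat-wide average g(t)/(T + t).
g'(t) = 172·11/(t + 11)². Setting 172·11/(t+11)² = 172t/[(t+11)(32.3+t)] gives 11(32.3+t) = t(t+11), so t² = 11×32.3 = 355.3.
t* = √355.3 = 18.85 min.

18.85 min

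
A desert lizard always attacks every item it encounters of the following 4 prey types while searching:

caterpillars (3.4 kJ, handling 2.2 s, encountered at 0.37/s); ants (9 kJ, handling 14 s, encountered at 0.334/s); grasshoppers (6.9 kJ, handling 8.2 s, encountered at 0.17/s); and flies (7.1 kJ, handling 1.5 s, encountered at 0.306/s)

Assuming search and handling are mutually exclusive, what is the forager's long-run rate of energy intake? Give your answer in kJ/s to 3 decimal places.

R = Σλ_iE_i / (1 + Σλ_ih_i)
Numerator: 0.37×3.4 + 0.334×9 + 0.17×6.9 + 0.306×7.1 = 7.61
Denominator: 1 + 0.37×2.2 + 0.334×14 + 0.17×8.2 + 0.306×1.5 = 8.343
R = 7.61/8.343 = 0.9121 kJ/s

0.912 kJ/s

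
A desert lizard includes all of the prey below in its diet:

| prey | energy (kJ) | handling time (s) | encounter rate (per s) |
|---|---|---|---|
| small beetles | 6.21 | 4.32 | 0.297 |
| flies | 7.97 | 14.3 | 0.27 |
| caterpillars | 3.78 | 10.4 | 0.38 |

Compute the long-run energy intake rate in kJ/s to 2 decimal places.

0.54 kJ/s

R = Σλ_iE_i / (1 + Σλ_ih_i)
Numerator: 0.297×6.21 + 0.27×7.97 + 0.38×3.78 = 5.433
Denominator: 1 + 0.297×4.32 + 0.27×14.3 + 0.38×10.4 = 10.1
R = 5.433/10.1 = 0.5381 kJ/s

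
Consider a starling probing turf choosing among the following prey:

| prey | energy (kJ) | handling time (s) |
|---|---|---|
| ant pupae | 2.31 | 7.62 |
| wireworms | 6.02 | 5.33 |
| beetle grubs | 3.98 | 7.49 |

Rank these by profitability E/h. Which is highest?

wireworms

In descending order of E/h:
wireworms: 6.02/5.33 = 1.13 kJ/s
beetle grubs: 3.98/7.49 = 0.531 kJ/s
ant pupae: 2.31/7.62 = 0.303 kJ/s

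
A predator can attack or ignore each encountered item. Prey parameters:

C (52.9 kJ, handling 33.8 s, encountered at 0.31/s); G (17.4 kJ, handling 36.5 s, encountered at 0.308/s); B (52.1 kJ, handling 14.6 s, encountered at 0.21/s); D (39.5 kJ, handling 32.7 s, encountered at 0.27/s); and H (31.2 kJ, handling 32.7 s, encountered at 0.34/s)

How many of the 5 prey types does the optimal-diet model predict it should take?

1

Rank by E/h (kJ/s): B 3.57, C 1.57, D 1.21, H 0.954, G 0.477. Include each in turn until the next type's E/h falls below the running intake rate.
Rate on top 1: 2.691. C: 1.57 < 2.691 → exclude; stop.
Optimal diet: B — 1 of 5 types.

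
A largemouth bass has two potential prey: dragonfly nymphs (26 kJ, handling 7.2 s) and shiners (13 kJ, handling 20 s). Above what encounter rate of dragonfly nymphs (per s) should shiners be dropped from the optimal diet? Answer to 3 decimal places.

0.030 per s

At the threshold, the rate on dragonfly nymphs alone equals the profitability of shiners: λ·26/(1 + λ·7.2) = 13/20 = 0.65.
Rearranging, λ(26 − 0.65×7.2) = 0.65, so λ = 0.65/21.32 = 0.03049 per s.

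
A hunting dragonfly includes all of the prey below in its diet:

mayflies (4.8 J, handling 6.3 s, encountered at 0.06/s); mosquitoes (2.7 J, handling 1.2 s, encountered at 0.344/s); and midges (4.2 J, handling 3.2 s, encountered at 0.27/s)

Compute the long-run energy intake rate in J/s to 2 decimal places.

0.89 J/s

R = Σλ_iE_i / (1 + Σλ_ih_i)
Numerator: 0.06×4.8 + 0.344×2.7 + 0.27×4.2 = 2.351
Denominator: 1 + 0.06×6.3 + 0.344×1.2 + 0.27×3.2 = 2.655
R = 2.351/2.655 = 0.8855 J/s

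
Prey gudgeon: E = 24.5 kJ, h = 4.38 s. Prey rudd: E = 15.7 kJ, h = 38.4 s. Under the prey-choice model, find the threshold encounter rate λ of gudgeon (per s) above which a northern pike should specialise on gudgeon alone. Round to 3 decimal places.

At the threshold, the rate on gudgeon alone equals the profitability of rudd: λ·24.5/(1 + λ·4.38) = 15.7/38.4 = 0.4089.
Rearranging, λ(24.5 − 0.4089×4.38) = 0.4089, so λ = 0.4089/22.71 = 0.018 per s.

0.018 per s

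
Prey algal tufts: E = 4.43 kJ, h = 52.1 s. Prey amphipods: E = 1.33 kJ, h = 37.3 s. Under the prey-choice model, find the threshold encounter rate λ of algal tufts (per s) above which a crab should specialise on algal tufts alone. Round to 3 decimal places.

0.014 per s

Drop amphipods once their profitability E₂/h₂ falls below the rate achievable on algal tufts alone: E₂/h₂ = λE₁/(1 + λh₁).
Solve for λ: λE₁h₂ = E₂(1 + λh₁) → λ(E₁h₂ − E₂h₁) = E₂ → λ = E₂/(E₁h₂ − E₂h₁).
λ = 1.33/(4.43×37.3 − 1.33×52.1) = 1.33/95.95 = 0.01386 per s.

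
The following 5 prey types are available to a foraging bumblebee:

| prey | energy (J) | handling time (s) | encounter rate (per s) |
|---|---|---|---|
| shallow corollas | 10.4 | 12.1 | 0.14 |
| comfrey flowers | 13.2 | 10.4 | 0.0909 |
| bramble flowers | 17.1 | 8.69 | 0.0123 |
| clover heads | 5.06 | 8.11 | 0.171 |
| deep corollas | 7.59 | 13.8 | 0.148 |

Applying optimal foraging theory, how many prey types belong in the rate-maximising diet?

3

Profitabilities (E/h, J/s): bramble flowers 1.97, comfrey flowers 1.27, shallow corollas 0.86, clover heads 0.624, deep corollas 0.55. Add prey in this order while the next type's profitability exceeds the intake rate on those already taken.
Rate on top 1: 0.19. comfrey flowers: 1.27 > 0.19 → include.
Rate on top 2: 0.6872. shallow corollas: 0.86 > 0.6872 → include.
Rate on top 3: 0.7651. clover heads: 0.624 < 0.7651 → exclude; stop.
Optimal diet: bramble flowers, comfrey flowers, shallow corollas — 3 of 5 types.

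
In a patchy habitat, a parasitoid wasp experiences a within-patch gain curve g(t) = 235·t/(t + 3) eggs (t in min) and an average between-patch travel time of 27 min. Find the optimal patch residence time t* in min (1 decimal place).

9.0 min

Optimal t* satisfies g'(t*) = g(t*)/(T + t*).
g'(t) = 235·3/(t + 3)². Setting 235·3/(t+3)² = 235t/[(t+3)(27+t)] gives 3(27+t) = t(t+3), so t² = 3×27 = 81.
t* = √81 = 9 min.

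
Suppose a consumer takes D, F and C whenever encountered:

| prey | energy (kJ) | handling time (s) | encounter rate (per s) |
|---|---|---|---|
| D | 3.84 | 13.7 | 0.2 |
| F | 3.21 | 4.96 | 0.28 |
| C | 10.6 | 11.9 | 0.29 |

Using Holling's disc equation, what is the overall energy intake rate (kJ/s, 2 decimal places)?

R = (0.2×3.84 + 0.28×3.21 + 0.29×10.6) / (1 + 0.2×13.7 + 0.28×4.96 + 0.29×11.9) = 4.741/8.58 = 0.5526 kJ/s.

0.55 kJ/s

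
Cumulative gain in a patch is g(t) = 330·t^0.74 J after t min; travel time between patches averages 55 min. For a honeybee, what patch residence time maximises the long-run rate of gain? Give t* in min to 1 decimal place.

Maximise g(t)/(T+t): set derivative to zero → g'(t)(T+t) = g(t).
g'(t) = 0.74·330·t^-0.26. Setting 0.74·330·t^-0.26 = 330·t^0.74/(55+t) gives 0.74(55+t) = t, so 0.26·t = 0.74×55.
t* = 0.74×55/0.26 = 156.5 min.

156.5 min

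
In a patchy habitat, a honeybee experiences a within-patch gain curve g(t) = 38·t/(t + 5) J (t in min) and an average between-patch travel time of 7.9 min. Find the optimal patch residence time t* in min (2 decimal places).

Optimal t* satisfies g'(t*) = g(t*)/(T + t*).
g'(t) = 38·5/(t + 5)². Setting 38·5/(t+5)² = 38t/[(t+5)(7.9+t)] gives 5(7.9+t) = t(t+5), so t² = 5×7.9 = 39.5.
t* = √39.5 = 6.285 min.

6.28 min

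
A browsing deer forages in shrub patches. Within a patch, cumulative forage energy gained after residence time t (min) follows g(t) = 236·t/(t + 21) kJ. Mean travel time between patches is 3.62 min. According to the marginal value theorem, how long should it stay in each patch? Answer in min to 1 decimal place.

Maximise g(t)/(T+t): set derivative to zero → g'(t)(T+t) = g(t).
g'(t) = 236·21/(t + 21)². Setting 236·21/(t+21)² = 236t/[(t+21)(3.62+t)] gives 21(3.62+t) = t(t+21), so t² = 21×3.62 = 76.02.
t* = √76.02 = 8.719 min.

8.7 min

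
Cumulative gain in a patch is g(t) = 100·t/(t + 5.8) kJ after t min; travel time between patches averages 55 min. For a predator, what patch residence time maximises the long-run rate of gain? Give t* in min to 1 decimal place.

17.9 min

By the marginal value theorem, leave when the instantaneous gain rate g'(t) equals the habitat-wide average g(t)/(T + t).
g'(t) = 100·5.8/(t + 5.8)². Setting 100·5.8/(t+5.8)² = 100t/[(t+5.8)(55+t)] gives 5.8(55+t) = t(t+5.8), so t² = 5.8×55 = 319.
t* = √319 = 17.86 min.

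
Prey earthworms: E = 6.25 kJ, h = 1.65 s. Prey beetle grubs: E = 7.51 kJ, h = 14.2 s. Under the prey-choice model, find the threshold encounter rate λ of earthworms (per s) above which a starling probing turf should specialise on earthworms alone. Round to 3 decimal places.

0.098 per s

At the threshold, the rate on earthworms alone equals the profitability of beetle grubs: λ·6.25/(1 + λ·1.65) = 7.51/14.2 = 0.5289.
Rearranging, λ(6.25 − 0.5289×1.65) = 0.5289, so λ = 0.5289/5.377 = 0.09835 per s.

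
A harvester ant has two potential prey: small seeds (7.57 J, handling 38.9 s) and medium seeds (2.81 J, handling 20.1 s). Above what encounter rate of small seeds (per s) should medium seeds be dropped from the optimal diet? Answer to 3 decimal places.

0.066 per s

At the threshold, the rate on small seeds alone equals the profitability of medium seeds: λ·7.57/(1 + λ·38.9) = 2.81/20.1 = 0.1398.
Rearranging, λ(7.57 − 0.1398×38.9) = 0.1398, so λ = 0.1398/2.132 = 0.06558 per s.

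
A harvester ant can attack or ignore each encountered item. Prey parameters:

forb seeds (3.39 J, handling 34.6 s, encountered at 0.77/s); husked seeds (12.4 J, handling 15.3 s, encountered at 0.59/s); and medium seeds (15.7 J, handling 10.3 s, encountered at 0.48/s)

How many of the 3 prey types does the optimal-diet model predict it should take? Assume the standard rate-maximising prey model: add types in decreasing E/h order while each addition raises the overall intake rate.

Rank by E/h (J/s): medium seeds 1.52, husked seeds 0.81, forb seeds 0.098. Include each in turn until the next type's E/h falls below the running intake rate.
Rate on top 1: 1.268. husked seeds: 0.81 < 1.268 → exclude; stop.
Optimal diet: medium seeds — 1 of 3 types.

1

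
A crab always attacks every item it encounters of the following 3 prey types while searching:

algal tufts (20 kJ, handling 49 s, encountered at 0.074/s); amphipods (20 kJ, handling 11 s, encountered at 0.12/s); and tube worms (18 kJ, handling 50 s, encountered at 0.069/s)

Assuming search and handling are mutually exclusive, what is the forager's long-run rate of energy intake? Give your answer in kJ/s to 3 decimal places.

0.545 kJ/s

Energy encountered per unit search time: 0.074×20 + 0.12×20 + 0.069×18 = 5.122 kJ/s.
Handling time per unit search time: 0.074×49 + 0.12×11 + 0.069×50 = 8.396.
Rate = 5.122/(1 + 8.396) = 0.5451 kJ/s.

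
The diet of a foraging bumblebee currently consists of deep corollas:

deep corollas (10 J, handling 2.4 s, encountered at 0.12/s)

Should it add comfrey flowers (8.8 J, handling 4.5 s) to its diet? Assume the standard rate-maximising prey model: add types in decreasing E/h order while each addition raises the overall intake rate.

Current rate: (0.12×10)/(1 + 0.12×2.4) = 0.9317 J/s.
Profitability of comfrey flowers: 8.8/4.5 = 1.956 J/s.
1.956 > 0.9317, so adding comfrey flowers raises the average — include it.

Yes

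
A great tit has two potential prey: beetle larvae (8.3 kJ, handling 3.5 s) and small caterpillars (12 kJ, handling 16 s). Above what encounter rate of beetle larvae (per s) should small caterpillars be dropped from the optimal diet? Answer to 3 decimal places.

The zero-one rule: include small caterpillars iff E₂/h₂ > λE₁/(1+λh₁). Equality gives the switch point.
λE₁h₂ = E₂ + λE₂h₁ ⇒ λ = E₂/(E₁h₂ − E₂h₁) = 12/(132.8 − 42) = 0.1322 per s.

0.132 per s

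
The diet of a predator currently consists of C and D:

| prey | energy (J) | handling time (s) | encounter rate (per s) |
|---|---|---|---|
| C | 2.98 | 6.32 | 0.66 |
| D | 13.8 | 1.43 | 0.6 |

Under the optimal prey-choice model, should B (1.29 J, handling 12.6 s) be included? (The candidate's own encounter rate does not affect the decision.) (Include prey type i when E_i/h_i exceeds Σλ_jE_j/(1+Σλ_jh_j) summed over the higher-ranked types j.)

No

Intake rate on the current diet: R = (0.66×2.98 + 0.6×13.8) / (1 + 0.66×6.32 + 0.6×1.43) = 10.25/6.029 = 1.7 J/s.
B: E/h = 1.29/12.6 = 0.1024 J/s.
Since 0.1024 < R, time spent handling B is better spent searching.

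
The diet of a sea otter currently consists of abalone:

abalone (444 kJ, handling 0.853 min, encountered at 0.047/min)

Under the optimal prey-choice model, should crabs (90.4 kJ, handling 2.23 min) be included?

Intake rate on the current diet: R = (0.047×444) / (1 + 0.047×0.853) = 20.87/1.04 = 20.06 kJ/min.
crabs: E/h = 90.4/2.23 = 40.54 kJ/min.
Since 40.54 > R, including crabs increases the long-run rate.

Yes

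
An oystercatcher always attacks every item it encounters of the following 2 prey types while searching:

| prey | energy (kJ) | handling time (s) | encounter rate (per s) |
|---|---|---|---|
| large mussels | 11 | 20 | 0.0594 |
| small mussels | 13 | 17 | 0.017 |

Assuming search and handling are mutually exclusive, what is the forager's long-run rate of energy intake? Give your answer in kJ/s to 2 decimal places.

R = (0.0594×11 + 0.017×13) / (1 + 0.0594×20 + 0.017×17) = 0.8744/2.477 = 0.353 kJ/s.

0.35 kJ/s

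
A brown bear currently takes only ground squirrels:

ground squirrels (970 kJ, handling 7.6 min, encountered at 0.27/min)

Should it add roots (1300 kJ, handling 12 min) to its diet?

Yes

On ground squirrels alone, R = ΣλE/(1+Σλh) = 261.9/3.052 = 85.81 kJ/min.
roots: E/h = 1300/12 = 108.3 kJ/min.
108.3 > 85.81, so adding roots raises the average — include it.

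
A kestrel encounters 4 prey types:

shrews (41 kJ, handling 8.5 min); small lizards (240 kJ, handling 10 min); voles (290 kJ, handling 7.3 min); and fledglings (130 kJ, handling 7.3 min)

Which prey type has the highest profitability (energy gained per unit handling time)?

In descending order of E/h:
voles: 290/7.3 = 39.7 kJ/min
small lizards: 240/10 = 24 kJ/min
fledglings: 130/7.3 = 17.8 kJ/min
shrews: 41/8.5 = 4.82 kJ/min

voles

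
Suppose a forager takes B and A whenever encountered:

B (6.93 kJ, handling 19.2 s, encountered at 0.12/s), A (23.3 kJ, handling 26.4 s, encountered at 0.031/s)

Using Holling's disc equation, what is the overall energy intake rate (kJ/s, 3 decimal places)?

0.377 kJ/s

R = (0.12×6.93 + 0.031×23.3) / (1 + 0.12×19.2 + 0.031×26.4) = 1.554/4.122 = 0.3769 kJ/s.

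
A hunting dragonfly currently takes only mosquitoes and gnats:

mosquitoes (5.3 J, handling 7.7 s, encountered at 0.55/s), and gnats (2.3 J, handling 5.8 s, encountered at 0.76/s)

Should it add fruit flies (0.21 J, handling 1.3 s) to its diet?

No

Current rate: (0.55×5.3 + 0.76×2.3)/(1 + 0.55×7.7 + 0.76×5.8) = 0.4836 J/s.
fruit flies: E/h = 0.21/1.3 = 0.1615 J/s.
0.1615 < 0.4836, so adding fruit flies would lower the average — exclude it.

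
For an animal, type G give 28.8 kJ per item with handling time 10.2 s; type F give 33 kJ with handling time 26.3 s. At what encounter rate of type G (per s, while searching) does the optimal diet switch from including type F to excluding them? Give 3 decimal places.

The zero-one rule: include type F iff E₂/h₂ > λE₁/(1+λh₁). Equality gives the switch point.
λE₁h₂ = E₂ + λE₂h₁ ⇒ λ = E₂/(E₁h₂ − E₂h₁) = 33/(757.4 − 336.6) = 0.07841 per s.

0.078 per s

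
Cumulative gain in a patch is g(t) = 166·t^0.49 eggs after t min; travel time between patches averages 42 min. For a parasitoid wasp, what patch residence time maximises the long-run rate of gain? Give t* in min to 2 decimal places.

By the marginal value theorem, leave when the instantaneous gain rate g'(t) equals the habitat-wide average g(t)/(T + t).
g'(t) = 0.49·166·t^-0.51. Setting 0.49·166·t^-0.51 = 166·t^0.49/(42+t) gives 0.49(42+t) = t, so 0.51·t = 0.49×42.
t* = 0.49×42/0.51 = 40.35 min.

40.35 min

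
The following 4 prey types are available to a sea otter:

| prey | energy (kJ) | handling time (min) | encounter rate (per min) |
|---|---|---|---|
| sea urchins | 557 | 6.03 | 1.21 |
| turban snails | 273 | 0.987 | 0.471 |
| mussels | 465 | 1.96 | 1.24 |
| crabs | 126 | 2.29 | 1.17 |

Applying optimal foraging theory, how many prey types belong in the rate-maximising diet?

Rank by E/h (kJ/min): turban snails 277, mussels 237, sea urchins 92.4, crabs 55. Include each in turn until the next type's E/h falls below the running intake rate.
Rate on top 1: 87.78. mussels: 237 > 87.78 → include.
Rate on top 2: 181. sea urchins: 92.4 < 181 → exclude; stop.
Optimal diet: turban snails, mussels — 2 of 4 types.

2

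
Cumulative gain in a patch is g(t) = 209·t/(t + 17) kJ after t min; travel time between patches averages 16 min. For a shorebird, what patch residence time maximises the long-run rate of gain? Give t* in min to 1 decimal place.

16.5 min

Maximise g(t)/(T+t): set derivative to zero → g'(t)(T+t) = g(t).
g'(t) = 209·17/(t + 17)². Setting 209·17/(t+17)² = 209t/[(t+17)(16+t)] gives 17(16+t) = t(t+17), so t² = 17×16 = 272.
t* = √272 = 16.49 min.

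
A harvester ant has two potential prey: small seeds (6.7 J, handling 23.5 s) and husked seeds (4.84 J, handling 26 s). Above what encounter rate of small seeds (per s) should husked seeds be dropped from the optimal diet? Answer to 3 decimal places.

0.080 per s

Drop husked seeds once their profitability E₂/h₂ falls below the rate achievable on small seeds alone: E₂/h₂ = λE₁/(1 + λh₁).
Solve for λ: λE₁h₂ = E₂(1 + λh₁) → λ(E₁h₂ − E₂h₁) = E₂ → λ = E₂/(E₁h₂ − E₂h₁).
λ = 4.84/(6.7×26 − 4.84×23.5) = 4.84/60.46 = 0.08005 per s.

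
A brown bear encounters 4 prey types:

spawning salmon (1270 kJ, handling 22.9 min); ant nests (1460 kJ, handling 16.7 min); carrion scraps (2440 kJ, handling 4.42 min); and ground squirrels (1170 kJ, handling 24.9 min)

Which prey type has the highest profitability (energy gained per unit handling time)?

Profitability E/h (kJ/min): spawning salmon = 1270/22.9 = 55.5, ant nests = 1460/16.7 = 87.4, carrion scraps = 2440/4.42 = 552, ground squirrels = 1170/24.9 = 47.
Ranked: carrion scraps > ant nests > spawning salmon > ground squirrels.

carrion scraps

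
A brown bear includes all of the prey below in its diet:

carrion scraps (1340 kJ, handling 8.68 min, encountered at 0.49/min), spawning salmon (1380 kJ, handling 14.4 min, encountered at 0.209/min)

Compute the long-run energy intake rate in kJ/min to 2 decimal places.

114.37 kJ/min

Energy encountered per unit search time: 0.49×1340 + 0.209×1380 = 945 kJ/min.
Handling time per unit search time: 0.49×8.68 + 0.209×14.4 = 7.263.
Rate = 945/(1 + 7.263) = 114.4 kJ/min.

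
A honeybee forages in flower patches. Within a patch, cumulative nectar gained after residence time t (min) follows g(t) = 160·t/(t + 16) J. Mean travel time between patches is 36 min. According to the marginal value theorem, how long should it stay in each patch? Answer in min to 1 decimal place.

Maximise g(t)/(T+t): set derivative to zero → g'(t)(T+t) = g(t).
g'(t) = 160·16/(t + 16)². Setting 160·16/(t+16)² = 160t/[(t+16)(36+t)] gives 16(36+t) = t(t+16), so t² = 16×36 = 576.
t* = √576 = 24 min.

24.0 min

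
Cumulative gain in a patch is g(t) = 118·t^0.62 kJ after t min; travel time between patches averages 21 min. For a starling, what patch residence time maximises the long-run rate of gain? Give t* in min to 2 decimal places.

34.26 min

By the marginal value theorem, leave when the instantaneous gain rate g'(t) equals the habitat-wide average g(t)/(T + t).
g'(t) = 0.62·118·t^-0.38. Setting 0.62·118·t^-0.38 = 118·t^0.62/(21+t) gives 0.62(21+t) = t, so 0.38·t = 0.62×21.
t* = 0.62×21/0.38 = 34.26 min.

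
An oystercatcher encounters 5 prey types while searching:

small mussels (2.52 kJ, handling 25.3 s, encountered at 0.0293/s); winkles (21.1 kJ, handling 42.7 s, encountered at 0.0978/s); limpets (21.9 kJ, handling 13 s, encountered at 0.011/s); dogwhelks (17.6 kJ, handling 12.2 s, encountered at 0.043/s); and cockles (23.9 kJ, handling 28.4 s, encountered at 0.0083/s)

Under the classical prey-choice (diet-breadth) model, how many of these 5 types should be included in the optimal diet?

3

Rank by E/h (kJ/s): limpets 1.68, dogwhelks 1.44, cockles 0.842, winkles 0.494, small mussels 0.0996. Include each in turn until the next type's E/h falls below the running intake rate.
Rate on top 1: 0.2108. dogwhelks: 1.44 > 0.2108 → include.
Rate on top 2: 0.5983. cockles: 0.842 > 0.5983 → include.
Rate on top 3: 0.6284. winkles: 0.494 < 0.6284 → exclude; stop.
Optimal diet: limpets, dogwhelks, cockles — 3 of 5 types.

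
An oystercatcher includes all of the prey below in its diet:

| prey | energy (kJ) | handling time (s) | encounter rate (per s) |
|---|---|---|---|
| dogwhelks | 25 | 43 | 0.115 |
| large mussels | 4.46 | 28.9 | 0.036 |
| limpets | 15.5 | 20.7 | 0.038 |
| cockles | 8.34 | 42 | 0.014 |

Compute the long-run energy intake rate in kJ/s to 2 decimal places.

R = (0.115×25 + 0.036×4.46 + 0.038×15.5 + 0.014×8.34) / (1 + 0.115×43 + 0.036×28.9 + 0.038×20.7 + 0.014×42) = 3.741/8.36 = 0.4475 kJ/s.

0.45 kJ/s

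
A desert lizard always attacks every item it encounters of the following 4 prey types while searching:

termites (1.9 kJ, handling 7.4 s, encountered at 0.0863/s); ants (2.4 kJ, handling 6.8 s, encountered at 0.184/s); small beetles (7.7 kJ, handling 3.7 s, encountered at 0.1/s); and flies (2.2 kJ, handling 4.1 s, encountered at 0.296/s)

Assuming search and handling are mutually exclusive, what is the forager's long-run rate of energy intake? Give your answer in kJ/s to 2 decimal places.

Energy encountered per unit search time: 0.0863×1.9 + 0.184×2.4 + 0.1×7.7 + 0.296×2.2 = 2.027 kJ/s.
Handling time per unit search time: 0.0863×7.4 + 0.184×6.8 + 0.1×3.7 + 0.296×4.1 = 3.473.
Rate = 2.027/(1 + 3.473) = 0.4531 kJ/s.

0.45 kJ/s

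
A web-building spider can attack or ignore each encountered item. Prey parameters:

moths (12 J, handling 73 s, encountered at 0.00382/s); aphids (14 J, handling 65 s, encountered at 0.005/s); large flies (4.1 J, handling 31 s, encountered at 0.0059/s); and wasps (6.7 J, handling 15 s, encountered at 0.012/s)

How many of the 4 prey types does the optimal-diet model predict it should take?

Rank by E/h (J/s): wasps 0.447, aphids 0.215, moths 0.164, large flies 0.132. Include each in turn until the next type's E/h falls below the running intake rate.
Rate on top 1: 0.06814. aphids: 0.215 > 0.06814 → include.
Rate on top 2: 0.09993. moths: 0.164 > 0.09993 → include.
Rate on top 3: 0.11. large flies: 0.132 > 0.11 → include.
Optimal diet: wasps, aphids, moths, large flies — 4 of 4 types.

4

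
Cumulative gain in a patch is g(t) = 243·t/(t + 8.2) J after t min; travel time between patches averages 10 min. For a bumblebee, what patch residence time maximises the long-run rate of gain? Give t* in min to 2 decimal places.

9.06 min

Maximise g(t)/(T+t): set derivative to zero → g'(t)(T+t) = g(t).
g'(t) = 243·8.2/(t + 8.2)². Setting 243·8.2/(t+8.2)² = 243t/[(t+8.2)(10+t)] gives 8.2(10+t) = t(t+8.2), so t² = 8.2×10 = 82.
t* = √82 = 9.055 min.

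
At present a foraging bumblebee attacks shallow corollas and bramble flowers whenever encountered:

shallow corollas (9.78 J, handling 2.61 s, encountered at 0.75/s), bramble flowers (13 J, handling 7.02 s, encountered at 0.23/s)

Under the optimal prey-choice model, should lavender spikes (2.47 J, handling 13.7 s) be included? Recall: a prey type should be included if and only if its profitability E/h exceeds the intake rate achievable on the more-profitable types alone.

On shallow corollas and bramble flowers alone, R = ΣλE/(1+Σλh) = 10.32/4.572 = 2.258 J/s.
Profitability of lavender spikes: 2.47/13.7 = 0.1803 J/s.
0.1803 < 2.258, so adding lavender spikes would lower the average — exclude it.

No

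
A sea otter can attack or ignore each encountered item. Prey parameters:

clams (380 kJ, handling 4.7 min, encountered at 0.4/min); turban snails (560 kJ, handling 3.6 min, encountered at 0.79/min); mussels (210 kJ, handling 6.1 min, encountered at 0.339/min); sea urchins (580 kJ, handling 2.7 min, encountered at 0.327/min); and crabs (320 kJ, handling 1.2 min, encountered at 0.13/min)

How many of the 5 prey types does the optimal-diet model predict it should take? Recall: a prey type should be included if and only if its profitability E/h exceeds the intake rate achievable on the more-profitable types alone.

Profitabilities (E/h, kJ/min): crabs 267, sea urchins 215, turban snails 156, clams 80.9, mussels 34.4. Add prey in this order while the next type's profitability exceeds the intake rate on those already taken.
Rate on top 1: 35.99. sea urchins: 215 > 35.99 → include.
Rate on top 2: 113.4. turban snails: 156 > 113.4 → include.
Rate on top 3: 138. clams: 80.9 < 138 → exclude; stop.
Optimal diet: crabs, sea urchins, turban snails — 3 of 5 types.

3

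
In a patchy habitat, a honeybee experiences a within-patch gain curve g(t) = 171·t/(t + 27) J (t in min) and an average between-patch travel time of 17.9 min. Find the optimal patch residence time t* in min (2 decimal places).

Maximise g(t)/(T+t): set derivative to zero → g'(t)(T+t) = g(t).
g'(t) = 171·27/(t + 27)². Setting 171·27/(t+27)² = 171t/[(t+27)(17.9+t)] gives 27(17.9+t) = t(t+27), so t² = 27×17.9 = 483.3.
t* = √483.3 = 21.98 min.

21.98 min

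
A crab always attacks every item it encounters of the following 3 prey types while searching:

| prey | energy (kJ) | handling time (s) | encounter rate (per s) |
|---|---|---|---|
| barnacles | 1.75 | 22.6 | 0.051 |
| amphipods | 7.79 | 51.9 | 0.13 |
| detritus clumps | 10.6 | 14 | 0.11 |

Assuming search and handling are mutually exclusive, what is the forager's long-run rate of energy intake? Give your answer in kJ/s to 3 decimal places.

0.217 kJ/s

R = (0.051×1.75 + 0.13×7.79 + 0.11×10.6) / (1 + 0.051×22.6 + 0.13×51.9 + 0.11×14) = 2.268/10.44 = 0.2172 kJ/s.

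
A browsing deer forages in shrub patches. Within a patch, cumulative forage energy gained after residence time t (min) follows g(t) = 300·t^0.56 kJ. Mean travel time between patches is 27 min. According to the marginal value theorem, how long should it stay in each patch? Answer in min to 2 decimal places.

34.36 min

Optimal t* satisfies g'(t*) = g(t*)/(T + t*).
g'(t) = 0.56·300·t^-0.44. Setting 0.56·300·t^-0.44 = 300·t^0.56/(27+t) gives 0.56(27+t) = t, so 0.44·t = 0.56×27.
t* = 0.56×27/0.44 = 34.36 min.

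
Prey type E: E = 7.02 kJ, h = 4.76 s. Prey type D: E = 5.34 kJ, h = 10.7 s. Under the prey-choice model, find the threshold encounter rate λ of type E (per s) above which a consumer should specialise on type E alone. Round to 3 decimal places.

0.107 per s

The zero-one rule: include type D iff E₂/h₂ > λE₁/(1+λh₁). Equality gives the switch point.
λE₁h₂ = E₂ + λE₂h₁ ⇒ λ = E₂/(E₁h₂ − E₂h₁) = 5.34/(75.11 − 25.42) = 0.1075 per s.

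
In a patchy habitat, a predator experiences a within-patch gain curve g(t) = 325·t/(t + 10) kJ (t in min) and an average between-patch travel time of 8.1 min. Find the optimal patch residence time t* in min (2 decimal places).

9.00 min

By the marginal value theorem, leave when the instantaneous gain rate g'(t) equals the habitat-wide average g(t)/(T + t).
g'(t) = 325·10/(t + 10)². Setting 325·10/(t+10)² = 325t/[(t+10)(8.1+t)] gives 10(8.1+t) = t(t+10), so t² = 10×8.1 = 81.
t* = √81 = 9 min.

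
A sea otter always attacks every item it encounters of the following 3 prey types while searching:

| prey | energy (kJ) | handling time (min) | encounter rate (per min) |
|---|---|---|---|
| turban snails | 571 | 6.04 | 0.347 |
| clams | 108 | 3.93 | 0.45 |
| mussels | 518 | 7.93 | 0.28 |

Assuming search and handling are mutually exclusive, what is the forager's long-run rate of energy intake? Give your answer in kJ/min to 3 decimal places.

55.298 kJ/min

Energy encountered per unit search time: 0.347×571 + 0.45×108 + 0.28×518 = 391.8 kJ/min.
Handling time per unit search time: 0.347×6.04 + 0.45×3.93 + 0.28×7.93 = 6.085.
Rate = 391.8/(1 + 6.085) = 55.3 kJ/min.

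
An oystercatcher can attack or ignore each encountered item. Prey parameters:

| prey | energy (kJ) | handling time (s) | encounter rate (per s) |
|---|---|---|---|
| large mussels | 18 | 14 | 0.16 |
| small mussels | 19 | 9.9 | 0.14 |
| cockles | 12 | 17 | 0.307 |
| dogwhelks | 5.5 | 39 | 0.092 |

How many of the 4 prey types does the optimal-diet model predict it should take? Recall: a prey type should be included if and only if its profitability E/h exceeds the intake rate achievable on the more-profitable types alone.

E/h in descending order: small mussels 1.92, large mussels 1.29, cockles 0.706, dogwhelks 0.141 kJ/s. The optimal diet is the largest prefix of this list for which every included type satisfies E_i/h_i > R on the types above it.
Rate on top 1: 1.115. large mussels: 1.29 > 1.115 → include.
Rate on top 2: 1.198. cockles: 0.706 < 1.198 → exclude; stop.
Optimal diet: small mussels, large mussels — 2 of 4 types.

2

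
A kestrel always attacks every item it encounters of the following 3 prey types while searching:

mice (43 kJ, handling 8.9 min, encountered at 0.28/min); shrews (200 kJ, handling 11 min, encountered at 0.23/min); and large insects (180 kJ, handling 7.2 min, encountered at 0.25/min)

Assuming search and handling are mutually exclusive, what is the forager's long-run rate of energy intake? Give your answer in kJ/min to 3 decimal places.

R = Σλ_iE_i / (1 + Σλ_ih_i)
Numerator: 0.28×43 + 0.23×200 + 0.25×180 = 103
Denominator: 1 + 0.28×8.9 + 0.23×11 + 0.25×7.2 = 7.822
R = 103/7.822 = 13.17 kJ/min

13.173 kJ/min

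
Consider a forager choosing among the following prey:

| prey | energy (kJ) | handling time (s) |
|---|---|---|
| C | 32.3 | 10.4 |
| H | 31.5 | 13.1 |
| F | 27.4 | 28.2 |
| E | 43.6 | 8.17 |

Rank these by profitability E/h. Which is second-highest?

Profitability E/h (kJ/s): C = 32.3/10.4 = 3.11, H = 31.5/13.1 = 2.4, F = 27.4/28.2 = 0.972, E = 43.6/8.17 = 5.34.
Ranked: E > C > H > F.

C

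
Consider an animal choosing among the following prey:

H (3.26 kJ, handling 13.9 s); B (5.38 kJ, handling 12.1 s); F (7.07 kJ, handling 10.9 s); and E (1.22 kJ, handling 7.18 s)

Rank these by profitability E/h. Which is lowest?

E

In descending order of E/h:
F: 7.07/10.9 = 0.649 kJ/s
B: 5.38/12.1 = 0.445 kJ/s
H: 3.26/13.9 = 0.235 kJ/s
E: 1.22/7.18 = 0.17 kJ/s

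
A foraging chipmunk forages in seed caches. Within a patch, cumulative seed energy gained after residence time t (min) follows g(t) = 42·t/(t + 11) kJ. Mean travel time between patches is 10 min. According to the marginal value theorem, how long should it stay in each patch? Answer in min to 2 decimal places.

By the marginal value theorem, leave when the instantaneous gain rate g'(t) equals the habitat-wide average g(t)/(T + t).
g'(t) = 42·11/(t + 11)². Setting 42·11/(t+11)² = 42t/[(t+11)(10+t)] gives 11(10+t) = t(t+11), so t² = 11×10 = 110.
t* = √110 = 10.49 min.

10.49 min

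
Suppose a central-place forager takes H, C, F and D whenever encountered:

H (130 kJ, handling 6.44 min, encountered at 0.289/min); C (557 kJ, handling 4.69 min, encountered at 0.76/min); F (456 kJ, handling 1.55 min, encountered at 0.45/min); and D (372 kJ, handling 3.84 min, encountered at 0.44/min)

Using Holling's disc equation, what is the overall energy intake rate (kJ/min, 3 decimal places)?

94.157 kJ/min

R = Σλ_iE_i / (1 + Σλ_ih_i)
Numerator: 0.289×130 + 0.76×557 + 0.45×456 + 0.44×372 = 829.8
Denominator: 1 + 0.289×6.44 + 0.76×4.69 + 0.45×1.55 + 0.44×3.84 = 8.813
R = 829.8/8.813 = 94.16 kJ/min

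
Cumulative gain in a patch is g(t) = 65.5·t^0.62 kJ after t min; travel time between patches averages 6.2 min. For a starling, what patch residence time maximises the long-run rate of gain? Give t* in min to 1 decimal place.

Maximise g(t)/(T+t): set derivative to zero → g'(t)(T+t) = g(t).
g'(t) = 0.62·65.5·t^-0.38. Setting 0.62·65.5·t^-0.38 = 65.5·t^0.62/(6.2+t) gives 0.62(6.2+t) = t, so 0.38·t = 0.62×6.2.
t* = 0.62×6.2/0.38 = 10.12 min.

10.1 min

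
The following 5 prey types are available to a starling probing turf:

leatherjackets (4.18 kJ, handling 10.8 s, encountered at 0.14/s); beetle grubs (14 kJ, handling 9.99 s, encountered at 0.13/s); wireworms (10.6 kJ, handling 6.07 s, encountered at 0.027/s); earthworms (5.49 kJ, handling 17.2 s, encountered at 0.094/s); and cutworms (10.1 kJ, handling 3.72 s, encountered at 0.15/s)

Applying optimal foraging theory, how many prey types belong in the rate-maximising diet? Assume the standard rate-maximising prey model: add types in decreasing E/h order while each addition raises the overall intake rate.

3

Profitabilities (E/h, kJ/s): cutworms 2.72, wireworms 1.75, beetle grubs 1.4, leatherjackets 0.387, earthworms 0.319. Add prey in this order while the next type's profitability exceeds the intake rate on those already taken.
Rate on top 1: 0.9724. wireworms: 1.75 > 0.9724 → include.
Rate on top 2: 1.046. beetle grubs: 1.4 > 1.046 → include.
Rate on top 3: 1.199. leatherjackets: 0.387 < 1.199 → exclude; stop.
Optimal diet: cutworms, wireworms, beetle grubs — 3 of 5 types.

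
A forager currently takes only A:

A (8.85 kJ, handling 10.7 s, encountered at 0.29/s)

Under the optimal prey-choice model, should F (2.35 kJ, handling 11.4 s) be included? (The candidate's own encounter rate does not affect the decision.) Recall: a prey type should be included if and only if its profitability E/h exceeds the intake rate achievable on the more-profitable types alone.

No

Intake rate on the current diet: R = (0.29×8.85) / (1 + 0.29×10.7) = 2.566/4.103 = 0.6255 kJ/s.
F: E/h = 2.35/11.4 = 0.2061 kJ/s.
Since 0.2061 < R, time spent handling F is better spent searching.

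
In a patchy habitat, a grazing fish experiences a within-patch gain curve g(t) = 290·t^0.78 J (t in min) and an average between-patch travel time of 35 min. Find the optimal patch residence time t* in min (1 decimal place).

Optimal t* satisfies g'(t*) = g(t*)/(T + t*).
g'(t) = 0.78·290·t^-0.22. Setting 0.78·290·t^-0.22 = 290·t^0.78/(35+t) gives 0.78(35+t) = t, so 0.22·t = 0.78×35.
t* = 0.78×35/0.22 = 124.1 min.

124.1 min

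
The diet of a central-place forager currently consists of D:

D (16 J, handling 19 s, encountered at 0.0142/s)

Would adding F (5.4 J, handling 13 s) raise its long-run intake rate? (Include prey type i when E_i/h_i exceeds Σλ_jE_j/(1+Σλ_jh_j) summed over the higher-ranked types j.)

Yes

Current rate: (0.0142×16)/(1 + 0.0142×19) = 0.1789 J/s.
F: E/h = 5.4/13 = 0.4154 J/s.
Since 0.4154 > R, including F increases the long-run rate.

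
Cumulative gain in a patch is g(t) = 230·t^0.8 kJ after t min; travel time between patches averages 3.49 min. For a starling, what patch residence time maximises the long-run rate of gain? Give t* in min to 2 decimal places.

Maximise g(t)/(T+t): set derivative to zero → g'(t)(T+t) = g(t).
g'(t) = 0.8·230·t^-0.2. Setting 0.8·230·t^-0.2 = 230·t^0.8/(3.49+t) gives 0.8(3.49+t) = t, so 0.20·t = 0.8×3.49.
t* = 0.8×3.49/0.20 = 13.96 min.

13.96 min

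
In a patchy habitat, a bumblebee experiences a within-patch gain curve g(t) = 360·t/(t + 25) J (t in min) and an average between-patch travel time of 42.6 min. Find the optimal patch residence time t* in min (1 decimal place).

Optimal t* satisfies g'(t*) = g(t*)/(T + t*).
g'(t) = 360·25/(t + 25)². Setting 360·25/(t+25)² = 360t/[(t+25)(42.6+t)] gives 25(42.6+t) = t(t+25), so t² = 25×42.6 = 1065.
t* = √1065 = 32.63 min.

32.6 min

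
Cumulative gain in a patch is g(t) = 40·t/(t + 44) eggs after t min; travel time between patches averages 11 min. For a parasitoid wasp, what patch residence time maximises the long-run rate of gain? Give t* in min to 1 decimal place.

Maximise g(t)/(T+t): set derivative to zero → g'(t)(T+t) = g(t).
g'(t) = 40·44/(t + 44)². Setting 40·44/(t+44)² = 40t/[(t+44)(11+t)] gives 44(11+t) = t(t+44), so t² = 44×11 = 484.
t* = √484 = 22 min.

22.0 min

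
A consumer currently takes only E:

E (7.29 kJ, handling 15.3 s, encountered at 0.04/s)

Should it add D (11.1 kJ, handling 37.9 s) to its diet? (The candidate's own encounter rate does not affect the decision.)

Current rate: (0.04×7.29)/(1 + 0.04×15.3) = 0.1809 kJ/s.
D: E/h = 11.1/37.9 = 0.2929 kJ/s.
0.2929 > 0.1809, so adding D raises the average — include it.

Yes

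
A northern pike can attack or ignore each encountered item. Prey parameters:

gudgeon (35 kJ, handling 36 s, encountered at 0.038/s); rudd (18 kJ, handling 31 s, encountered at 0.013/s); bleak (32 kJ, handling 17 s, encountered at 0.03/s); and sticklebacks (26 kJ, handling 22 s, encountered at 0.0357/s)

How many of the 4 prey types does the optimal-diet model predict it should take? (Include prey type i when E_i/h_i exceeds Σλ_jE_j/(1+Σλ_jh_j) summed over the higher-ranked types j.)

Rank by E/h (kJ/s): bleak 1.88, sticklebacks 1.18, gudgeon 0.972, rudd 0.581. Include each in turn until the next type's E/h falls below the running intake rate.
Rate on top 1: 0.6358. sticklebacks: 1.18 > 0.6358 → include.
Rate on top 2: 0.8226. gudgeon: 0.972 > 0.8226 → include.
Rate on top 3: 0.8785. rudd: 0.581 < 0.8785 → exclude; stop.
Optimal diet: bleak, sticklebacks, gudgeon — 3 of 4 types.

3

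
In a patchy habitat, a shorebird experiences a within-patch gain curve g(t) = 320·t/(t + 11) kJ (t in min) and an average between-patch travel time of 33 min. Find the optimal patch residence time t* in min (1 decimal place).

Optimal t* satisfies g'(t*) = g(t*)/(T + t*).
g'(t) = 320·11/(t + 11)². Setting 320·11/(t+11)² = 320t/[(t+11)(33+t)] gives 11(33+t) = t(t+11), so t² = 11×33 = 363.
t* = √363 = 19.05 min.

19.1 min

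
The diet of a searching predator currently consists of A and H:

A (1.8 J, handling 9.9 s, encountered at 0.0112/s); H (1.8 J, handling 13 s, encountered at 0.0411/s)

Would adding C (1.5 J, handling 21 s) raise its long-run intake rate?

Yes

On A and H alone, R = ΣλE/(1+Σλh) = 0.09414/1.645 = 0.05722 J/s.
C: E/h = 1.5/21 = 0.07143 J/s.
Since 0.07143 > R, including C increases the long-run rate.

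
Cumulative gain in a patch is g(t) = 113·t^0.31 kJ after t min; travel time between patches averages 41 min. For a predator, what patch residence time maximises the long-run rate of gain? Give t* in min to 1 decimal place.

Maximise g(t)/(T+t): set derivative to zero → g'(t)(T+t) = g(t).
g'(t) = 0.31·113·t^-0.69. Setting 0.31·113·t^-0.69 = 113·t^0.31/(41+t) gives 0.31(41+t) = t, so 0.69·t = 0.31×41.
t* = 0.31×41/0.69 = 18.42 min.

18.4 min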